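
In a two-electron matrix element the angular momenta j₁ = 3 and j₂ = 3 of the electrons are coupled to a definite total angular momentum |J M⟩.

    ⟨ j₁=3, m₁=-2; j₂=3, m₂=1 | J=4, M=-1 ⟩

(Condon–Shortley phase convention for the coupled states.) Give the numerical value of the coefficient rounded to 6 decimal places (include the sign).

triangle: 2!·4!·4!/11! = 1152/39916800
(j±m)!: 1!·5!·4!·2!·3!·5! = 4147200
prefactor² = (2J+1)·Δ·N² = 82944/77
  k=1: −1/(1!·1!·4!·3!·0!·1!) = -1/144
  k=2: +1/(2!·0!·3!·2!·1!·2!) = 1/48
Σ = 1/72  ⇒  CG² = 82944/77·(1/72)² = 16/77
CG = +√(16/77) = +0.455842

+0.455842  (= +√(16/77))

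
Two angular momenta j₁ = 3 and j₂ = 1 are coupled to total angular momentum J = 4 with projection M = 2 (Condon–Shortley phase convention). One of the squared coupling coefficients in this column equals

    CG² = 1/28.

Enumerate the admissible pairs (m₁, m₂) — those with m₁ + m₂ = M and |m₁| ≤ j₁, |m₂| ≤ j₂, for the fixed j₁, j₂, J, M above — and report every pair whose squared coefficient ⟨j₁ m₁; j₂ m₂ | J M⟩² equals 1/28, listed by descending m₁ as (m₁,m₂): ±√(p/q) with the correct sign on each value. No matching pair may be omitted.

(3,-1): +√(1/28)

Admissible pairs with m₁+m₂ = M = 2: (1,1), (2,0), (3,-1)
  (m₁,m₂)=(3,-1): CG² = 1/28, CG = +√(1/28)   ← matches the target
  (m₁,m₂)=(2,0): CG² = 3/7, CG = +√(3/7)
  (m₁,m₂)=(1,1): CG² = 15/28, CG = +√(15/28)
Pairs with CG² = 1/28: (3,-1): +√(1/28)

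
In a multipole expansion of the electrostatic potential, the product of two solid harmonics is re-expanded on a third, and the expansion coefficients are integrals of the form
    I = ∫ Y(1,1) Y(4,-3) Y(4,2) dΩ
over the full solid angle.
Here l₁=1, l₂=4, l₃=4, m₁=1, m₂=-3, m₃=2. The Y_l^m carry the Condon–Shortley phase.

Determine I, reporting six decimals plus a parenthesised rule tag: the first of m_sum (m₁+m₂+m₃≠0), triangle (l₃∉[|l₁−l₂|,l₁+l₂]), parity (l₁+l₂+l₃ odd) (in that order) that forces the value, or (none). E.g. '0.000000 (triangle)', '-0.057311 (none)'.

0.000000 (parity)

L=9 odd ⇒ parity kills the (l;000) factor ⇒ I = 0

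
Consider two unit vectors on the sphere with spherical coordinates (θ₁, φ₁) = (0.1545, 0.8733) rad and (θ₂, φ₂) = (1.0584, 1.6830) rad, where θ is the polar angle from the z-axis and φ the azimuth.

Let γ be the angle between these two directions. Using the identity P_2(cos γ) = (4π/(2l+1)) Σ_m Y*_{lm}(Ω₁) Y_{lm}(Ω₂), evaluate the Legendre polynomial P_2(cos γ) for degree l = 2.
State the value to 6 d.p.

-0.000721

Term-by-term m-sum for l=2 (normalisation 4π/5 = 2.513274):
  term(m=-2) = -0.00013 - 0.00268j   from Y*(Ω₁)=-0.00160 + 0.00901j, Y(Ω₂)=-0.28607 + 0.06530j
  term(m=-1) = 0.02675 - 0.02808j   from Y*(Ω₁)=0.07545 + 0.09003j, Y(Ω₂)=-0.03696 - 0.32804j
  term(m=+0) = -0.05352 + 0.00000j   from Y*(Ω₁)=0.60838 + 0.00000j, Y(Ω₂)=-0.08797 + 0.00000j
  term(m=+1) = 0.02675 + 0.02808j   from Y*(Ω₁)=-0.07545 + 0.09003j, Y(Ω₂)=0.03696 - 0.32804j
  term(m=+2) = -0.00013 + 0.00268j   from Y*(Ω₁)=-0.00160 - 0.00901j, Y(Ω₂)=-0.28607 - 0.06530j
Σ over m = -0.00029 + 0.00000j; ×(4π/5) → -0.00072 + 0.00000j. Real part: -0.000721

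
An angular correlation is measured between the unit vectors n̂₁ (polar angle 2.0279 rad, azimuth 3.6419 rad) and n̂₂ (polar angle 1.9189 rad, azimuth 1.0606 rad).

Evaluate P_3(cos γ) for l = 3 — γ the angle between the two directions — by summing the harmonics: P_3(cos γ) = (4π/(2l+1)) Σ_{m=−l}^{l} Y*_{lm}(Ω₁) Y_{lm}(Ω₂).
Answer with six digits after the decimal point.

Term-by-term m-sum for l=3 (normalisation 4π/7 = 1.795196):
  [-3]  conj(Y_{3,-3})(Ω₁) = (-0.021047, -0.300726) ; Y_{3,-3}(Ω₂) = (-0.346283, 0.013931) ; Δ = (0.011478, 0.103843)
  [-2]  conj(Y_{3,-2})(Ω₁) = (-0.196046, -0.305737) ; Y_{3,-2}(Ω₂) = (0.161120, 0.262556) ; Δ = (0.048686, -0.100733)
  [-1]  conj(Y_{3,-1})(Ω₁) = (0.006628, 0.003623) ; Y_{3,-1}(Ω₂) = (-0.062044, 0.110868) ; Δ = (-0.000813, 0.000510)
  [+0]  conj(Y_{3,0})(Ω₁) = (0.333693, -0.000000) ; Y_{3,0}(Ω₂) = (0.307828, 0.000000) ; Δ = (0.102720, 0.000000)
  [+1]  conj(Y_{3,1})(Ω₁) = (-0.006628, 0.003623) ; Y_{3,1}(Ω₂) = (0.062044, 0.110868) ; Δ = (-0.000813, -0.000510)
  [+2]  conj(Y_{3,2})(Ω₁) = (-0.196046, 0.305737) ; Y_{3,2}(Ω₂) = (0.161120, -0.262556) ; Δ = (0.048686, 0.100733)
  [+3]  conj(Y_{3,3})(Ω₁) = (0.021047, -0.300726) ; Y_{3,3}(Ω₂) = (0.346283, 0.013931) ; Δ = (0.011478, -0.103843)
Total Σ_m = (0.221422, 0.000000). Multiply by 1.795196: (0.397495, 0.000000). P_3(cos γ) = 0.397495

0.397495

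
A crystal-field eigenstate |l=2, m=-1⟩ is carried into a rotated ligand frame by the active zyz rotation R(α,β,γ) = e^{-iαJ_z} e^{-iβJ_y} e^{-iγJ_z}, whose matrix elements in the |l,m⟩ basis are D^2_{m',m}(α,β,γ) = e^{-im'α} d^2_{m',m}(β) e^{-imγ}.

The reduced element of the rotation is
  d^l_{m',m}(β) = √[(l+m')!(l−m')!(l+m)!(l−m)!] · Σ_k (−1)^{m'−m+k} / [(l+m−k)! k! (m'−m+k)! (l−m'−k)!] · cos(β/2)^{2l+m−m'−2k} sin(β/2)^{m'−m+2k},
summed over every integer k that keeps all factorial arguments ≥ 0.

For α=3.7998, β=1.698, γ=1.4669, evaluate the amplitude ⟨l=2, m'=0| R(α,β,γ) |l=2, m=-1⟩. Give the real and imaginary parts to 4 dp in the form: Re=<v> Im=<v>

Split into d^2_{0,-1}(β=1.6980) × two z-phases.
Half-angle: c=0.660734, s=0.750620. N=√(2·2·1·6)=4.898979
The bounds max(0,m−m')=0 and min(l+m,l−m')=1 give 2 terms
  k=0: (−1)^1·4.8990/(2)·0.6607^3·0.7506^1 = -0.530366
  k=1: (−1)^2·4.8990/(2)·0.6607^1·0.7506^3 = +0.684483
d^2_{0,-1}(1.6980) = -0.530366 +0.684483 = +0.154117
Attach z-rotation phases: D = e^{-i(0)(3.7998)}·(+0.154117)·e^{-i(-1)(1.4669)} = +0.015983+0.153286i

Re=0.0160 Im=0.1533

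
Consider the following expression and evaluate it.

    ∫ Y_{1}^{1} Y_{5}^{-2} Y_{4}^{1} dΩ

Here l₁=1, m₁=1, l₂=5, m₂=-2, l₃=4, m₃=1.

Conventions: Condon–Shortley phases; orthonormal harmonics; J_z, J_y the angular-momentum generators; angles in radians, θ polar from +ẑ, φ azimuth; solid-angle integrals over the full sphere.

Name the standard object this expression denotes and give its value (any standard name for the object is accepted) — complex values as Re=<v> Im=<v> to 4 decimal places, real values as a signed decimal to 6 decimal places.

Gaunt coefficient, +0.225034

This is a Gaunt coefficient — the integral of a triple product of spherical harmonics over the sphere.
m-sum 0 ✓  L=10 even ✓  4≤4≤6 ✓
Π(2lᵢ+1) = 3×11×9 = 297
triangle coeff Δ(1,5,4) = 1/495
Σ_t [1,1]: t=1:−1/576 = -1/576
(3j)²=5/99 [(1 5 4; 0 0 0)], sign=-1
Σ_t [0,0]: t=0:+1/1440 = 1/1440
(3j)²=7/165 [(1 5 4; 1 -2 1)], sign=-1
⇒ 4πI² = 7/11
I = (+1)√(7/11/(4π)) = 0.22503380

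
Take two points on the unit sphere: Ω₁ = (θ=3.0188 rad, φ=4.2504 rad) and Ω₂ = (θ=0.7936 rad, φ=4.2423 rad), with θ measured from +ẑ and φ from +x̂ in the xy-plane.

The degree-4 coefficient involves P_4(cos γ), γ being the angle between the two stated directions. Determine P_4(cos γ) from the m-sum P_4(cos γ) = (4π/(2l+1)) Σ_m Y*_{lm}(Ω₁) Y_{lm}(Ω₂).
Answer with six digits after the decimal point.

-0.413819

Addition theorem: P_4(cos γ) = (4π/9) Σ_m Y*_{lm}(Ω₁) Y_{lm}(Ω₂), m = −4…4:
  term(m=-4) = +0.000011+0.000000i   from Y*(Ω₁)=-0.000027-0.000096i, Y(Ω₂)=-0.034818+0.108860i
  term(m=-3) = -0.000726-0.000018i   from Y*(Ω₁)=-0.002244-0.000420i, Y(Ω₂)=+0.313919-0.050831i
  term(m=-2) = +0.012284+0.000199i   from Y*(Ω₁)=-0.017829+0.023609i, Y(Ω₂)=-0.244852-0.335385i
  term(m=-1) = -0.023447-0.000190i   from Y*(Ω₁)=+0.099843+0.200516i, Y(Ω₂)=-0.047415+0.093323i
  term(m=+0) = -0.272621+0.000000i   from Y*(Ω₁)=+0.783636-0.000000i, Y(Ω₂)=-0.347892+0.000000i
  term(m=+1) = -0.023447+0.000190i   from Y*(Ω₁)=-0.099843+0.200516i, Y(Ω₂)=+0.047415+0.093323i
  term(m=+2) = +0.012284-0.000199i   from Y*(Ω₁)=-0.017829-0.023609i, Y(Ω₂)=-0.244852+0.335385i
  term(m=+3) = -0.000726+0.000018i   from Y*(Ω₁)=+0.002244-0.000420i, Y(Ω₂)=-0.313919-0.050831i
  term(m=+4) = +0.000011-0.000000i   from Y*(Ω₁)=-0.000027+0.000096i, Y(Ω₂)=-0.034818-0.108860i
Accumulated sum -0.296376-0.000000i; after 4π/(2l+1) scaling, -0.413819-0.000000i ⇒ P_4 = -0.413819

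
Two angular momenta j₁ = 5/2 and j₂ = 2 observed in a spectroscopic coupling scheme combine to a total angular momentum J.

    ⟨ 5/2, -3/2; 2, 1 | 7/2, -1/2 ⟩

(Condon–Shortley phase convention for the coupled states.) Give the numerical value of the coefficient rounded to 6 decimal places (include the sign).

-0.619780  (= −√(121/315))

√[8·1!4!3!/9! · 1!4!3!1!3!4!] = √(2304/35)
  +(−1)^0/∏(0,1,4,3,0,0)! = 1/144  (running 1/144)
  +(−1)^1/∏(1,0,3,2,1,1)! = -1/12  (running -11/144)
⟨..|..⟩ = √(2304/35)·(-11/144) = -0.619780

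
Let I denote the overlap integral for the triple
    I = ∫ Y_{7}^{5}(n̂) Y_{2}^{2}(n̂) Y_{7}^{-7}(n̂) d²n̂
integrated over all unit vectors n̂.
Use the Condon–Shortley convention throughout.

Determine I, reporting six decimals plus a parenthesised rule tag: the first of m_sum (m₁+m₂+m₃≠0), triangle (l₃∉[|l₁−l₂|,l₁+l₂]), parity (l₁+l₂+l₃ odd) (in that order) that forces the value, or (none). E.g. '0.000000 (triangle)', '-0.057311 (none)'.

Checks pass: Σm=0; 16 even; l₃=7∈[5,9].
(2·7+1)(2·2+1)(2·7+1) = 1125
Δ: 2! 12! 2! / 17! → 1/185640
sum: t=0:+1/2419200 t=1:−1/518400 t=2:+1/2419200 = -1/907200
3j²(7 2 7; 0 0 0) = Δ·Π!·Σ² = 56/3315  (sign +1)
sum: t=2:+1/1916006400 = 1/1916006400
3j²(7 2 7; 5 2 -7) = Δ·Π!·Σ² = 1/340  (sign +1)
combine: 4πI² = 1125·56/3315·1/340 = 210/3757
take √, sign +1: I = 0.06669359
No selection rule forces the value: the integral is nonzero (none).

0.066694 (none)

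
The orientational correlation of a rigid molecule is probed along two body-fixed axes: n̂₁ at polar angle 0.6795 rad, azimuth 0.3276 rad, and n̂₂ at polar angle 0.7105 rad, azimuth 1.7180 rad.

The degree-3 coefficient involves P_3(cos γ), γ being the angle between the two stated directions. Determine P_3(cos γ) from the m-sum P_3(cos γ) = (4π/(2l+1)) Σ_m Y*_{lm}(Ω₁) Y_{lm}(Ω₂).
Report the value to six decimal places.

-0.265551

Expand P_3 via completeness: Σ_{m} conj(Y_{3,m}) at Ω₁ times Y_{3,m} at Ω₂ —
  m=-3: Y*=(0.057430, 0.086147)  Y=(0.049473, 0.104649)  product (-0.006174, 0.010272)
  m=-2: Y*=(0.248927, 0.191286)  Y=(-0.315365, 0.095625)  product (-0.096795, -0.036521)
  m=-1: Y*=(0.389485, 0.132365)  Y=(-0.057908, -0.390545)  product (0.029140, -0.159776)
  m=+0: Y*=(0.007414, -0.000000)  Y=(-0.035900, 0.000000)  product (-0.000266, 0.000000)
  m=+1: Y*=(-0.389485, 0.132365)  Y=(0.057908, -0.390545)  product (0.029140, 0.159776)
  m=+2: Y*=(0.248927, -0.191286)  Y=(-0.315365, -0.095625)  product (-0.096795, 0.036521)
  m=+3: Y*=(-0.057430, 0.086147)  Y=(-0.049473, 0.104649)  product (-0.006174, -0.010272)
Σ over m = (-0.147923, 0.000000); ×(4π/7) → (-0.265551, 0.000000). Real part: -0.265551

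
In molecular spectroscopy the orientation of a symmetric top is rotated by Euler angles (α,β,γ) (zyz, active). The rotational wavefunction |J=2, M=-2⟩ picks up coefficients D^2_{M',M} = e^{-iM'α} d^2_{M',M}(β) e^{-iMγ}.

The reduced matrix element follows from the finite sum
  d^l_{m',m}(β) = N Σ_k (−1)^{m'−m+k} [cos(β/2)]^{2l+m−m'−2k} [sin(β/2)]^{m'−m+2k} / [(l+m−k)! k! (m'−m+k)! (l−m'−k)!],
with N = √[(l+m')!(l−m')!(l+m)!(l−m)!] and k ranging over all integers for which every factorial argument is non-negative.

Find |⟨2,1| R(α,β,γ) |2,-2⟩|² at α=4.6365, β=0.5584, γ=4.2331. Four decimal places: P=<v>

P=0.0016

Split into d^2_{1,-2}(β=0.5584) × two z-phases.
c=cos(0.558400/2)=0.961276, s=sin(0.558400/2)=0.275587; N=√[6·1·1·24]=12.000000
The bounds max(0,m−m')=0 and min(l+m,l−m')=0 give 1 term
  k=0: (−1)^3·12.0000/(6)·0.9613^1·0.2756^3 = -0.040240
d^2_{1,-2}(0.5584) = -0.040240
|D^2_{1,-2}|² = |d^2_{1,-2}(β)|² = (-0.040240)² = 0.001619 (the z-rotation phases have unit modulus)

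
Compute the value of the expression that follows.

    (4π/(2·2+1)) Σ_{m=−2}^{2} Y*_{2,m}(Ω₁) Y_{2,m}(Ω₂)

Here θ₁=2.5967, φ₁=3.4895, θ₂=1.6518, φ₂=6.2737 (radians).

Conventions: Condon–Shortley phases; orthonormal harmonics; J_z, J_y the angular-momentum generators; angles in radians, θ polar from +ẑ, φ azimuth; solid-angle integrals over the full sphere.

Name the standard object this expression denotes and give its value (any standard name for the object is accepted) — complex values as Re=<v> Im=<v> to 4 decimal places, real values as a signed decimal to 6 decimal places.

Legendre polynomial (addition theorem), -0.241930

This sum is the spherical-harmonic addition theorem: it equals the Legendre polynomial P_l(cos γ) of the angle γ between the two directions.
Term-by-term m-sum for l=2 (normalisation 4π/5 = 2.513274):
  term(m=-2) = +0.030076+0.026103i   from Y*(Ω₁)=+0.079652+0.066522i, Y(Ω₂)=+0.383676+0.007279i
  term(m=-1) = -0.019988-0.007464i   from Y*(Ω₁)=+0.321926+0.116749i, Y(Ω₂)=-0.062303-0.000591i
  term(m=+0) = -0.116438+0.000000i   from Y*(Ω₁)=+0.376582-0.000000i, Y(Ω₂)=-0.309197+0.000000i
  term(m=+1) = -0.019988+0.007464i   from Y*(Ω₁)=-0.321926+0.116749i, Y(Ω₂)=+0.062303-0.000591i
  term(m=+2) = +0.030076-0.026103i   from Y*(Ω₁)=+0.079652-0.066522i, Y(Ω₂)=+0.383676-0.007279i
Accumulated sum -0.096261+0.000000i; after 4π/(2l+1) scaling, -0.241930+0.000000i ⇒ P_2 = -0.241930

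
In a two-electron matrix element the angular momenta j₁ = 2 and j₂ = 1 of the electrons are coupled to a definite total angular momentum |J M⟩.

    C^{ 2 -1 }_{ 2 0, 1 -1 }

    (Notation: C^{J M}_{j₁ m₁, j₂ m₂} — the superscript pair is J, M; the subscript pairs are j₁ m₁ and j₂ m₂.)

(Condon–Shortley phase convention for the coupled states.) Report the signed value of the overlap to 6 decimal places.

j₁+j₂−J=1  J+j₁−j₂=3  J−j₁+j₂=1  j₁+j₂+J+1=6
(j₁±m₁, j₂±m₂, J±M) = (2,2,0,2,1,3)
P² = 2
sum k=0..0:
  [0] +1/2 = 1/2
S = 1/2
C² = P²·S² = 1/2 ; C = +0.707107

+0.707107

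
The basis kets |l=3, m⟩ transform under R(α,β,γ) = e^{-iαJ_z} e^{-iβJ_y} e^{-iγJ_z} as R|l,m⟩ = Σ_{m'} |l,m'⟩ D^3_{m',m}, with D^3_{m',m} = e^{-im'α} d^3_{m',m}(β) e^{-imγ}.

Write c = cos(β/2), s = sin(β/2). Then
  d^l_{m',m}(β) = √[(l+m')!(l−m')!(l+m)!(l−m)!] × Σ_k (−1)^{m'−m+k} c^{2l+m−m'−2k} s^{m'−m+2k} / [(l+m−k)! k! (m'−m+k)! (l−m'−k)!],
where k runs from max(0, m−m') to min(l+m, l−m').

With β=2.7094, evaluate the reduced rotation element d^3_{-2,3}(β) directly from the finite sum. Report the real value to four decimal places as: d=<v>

d^3_{-2,3}(β=2.7094) via the finite sum:
With c≡cos(β/2)=0.214418 and s≡sin(β/2)=0.976742, N=[1·120·720·1]^{1/2}=293.938769
k∈{5} keeps every argument non-negative
  k=5: (−1)^0·293.9388/(120)·0.2144^1·0.9767^5 = +0.466914
d^3_{-2,3}(2.7094) = +0.466914

d=0.4669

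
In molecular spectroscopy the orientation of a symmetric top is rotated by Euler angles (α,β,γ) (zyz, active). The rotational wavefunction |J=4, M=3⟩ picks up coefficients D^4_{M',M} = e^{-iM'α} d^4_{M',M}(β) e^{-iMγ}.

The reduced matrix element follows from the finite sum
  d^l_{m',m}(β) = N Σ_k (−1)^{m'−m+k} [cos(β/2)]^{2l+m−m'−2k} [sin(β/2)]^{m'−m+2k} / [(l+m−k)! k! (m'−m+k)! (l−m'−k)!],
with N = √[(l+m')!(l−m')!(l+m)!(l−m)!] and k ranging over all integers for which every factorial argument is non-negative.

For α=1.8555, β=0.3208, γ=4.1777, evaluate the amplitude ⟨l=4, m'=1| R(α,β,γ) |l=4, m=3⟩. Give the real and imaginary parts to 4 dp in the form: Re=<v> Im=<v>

Re=-0.0446 Im=-0.1736

First d^4_{1,3}(β=0.3208), then the phase factors e^{-i(1)α} and e^{-i(3)γ}:
c=cos(0.320800/2)=0.987163, s=sin(0.320800/2)=0.159713; N=√[120·6·5040·1]=1904.940944
k: max(0,(3)−(1))=2 … min(4+(3),4−(1))=3
  k=2: (−1)^0·1904.9409/(240)·0.9872^6·0.1597^2 = +0.187364
  k=3: (−1)^1·1904.9409/(144)·0.9872^4·0.1597^4 = -0.008174
d^4_{1,3}(0.3208) = +0.187364 -0.008174 = +0.179190
Attach z-rotation phases: D = e^{-i(1)(1.8555)}·(+0.179190)·e^{-i(3)(4.1777)} = -0.044581-0.173555i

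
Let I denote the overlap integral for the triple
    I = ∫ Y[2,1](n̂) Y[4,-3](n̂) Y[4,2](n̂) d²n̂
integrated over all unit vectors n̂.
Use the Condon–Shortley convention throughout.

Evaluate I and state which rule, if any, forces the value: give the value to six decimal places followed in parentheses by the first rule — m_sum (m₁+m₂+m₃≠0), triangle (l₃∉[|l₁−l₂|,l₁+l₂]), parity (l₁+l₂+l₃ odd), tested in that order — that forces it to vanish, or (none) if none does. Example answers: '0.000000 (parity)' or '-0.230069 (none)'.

-0.187702 (none)

Rules hold: Σm=0, L=10 even, 2≤4≤6.
N = 5·9·9 = 405
Δ = 2!·2!·6!/11! = 1/13860
Racah Σ t=0..2: t=0:+1/192 t=1:−1/36 t=2:+1/192 = -5/288
⇒ 3j(2 4 4; 0 0 0)² = 20/693, sgn -1
Racah Σ t=0..1: t=0:+1/240 t=1:−1/1440 = 1/288
⇒ 3j(2 4 4; 1 -3 2)² = 5/132, sgn +1
4πI² = N·(3j₀)²·(3jₘ)² = 375/847
I = -1·√(0.442739/4π) = -0.18770204
No selection rule forces the value: the integral is nonzero (none).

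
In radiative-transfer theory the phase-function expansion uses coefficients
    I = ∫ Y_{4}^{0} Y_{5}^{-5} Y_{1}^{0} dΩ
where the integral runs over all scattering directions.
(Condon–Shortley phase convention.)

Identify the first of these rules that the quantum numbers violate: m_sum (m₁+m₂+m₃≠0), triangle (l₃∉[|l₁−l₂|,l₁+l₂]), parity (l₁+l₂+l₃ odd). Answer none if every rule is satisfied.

m_sum

Σmᵢ = -5  ✗
l₃∈[|l₁−l₂|,l₁+l₂]=[1,9], have l₃=1
Σlᵢ = 10 ⇒ even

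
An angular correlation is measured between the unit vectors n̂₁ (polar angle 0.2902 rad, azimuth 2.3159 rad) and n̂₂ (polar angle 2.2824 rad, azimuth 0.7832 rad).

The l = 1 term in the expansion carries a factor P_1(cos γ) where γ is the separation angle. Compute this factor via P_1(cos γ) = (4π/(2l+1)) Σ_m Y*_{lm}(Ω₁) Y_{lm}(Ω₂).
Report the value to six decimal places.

-0.617489

Addition theorem: P_1(cos γ) = (4π/3) Σ_m Y*_{lm}(Ω₁) Y_{lm}(Ω₂), m = −1…1:
  m=-1: (-0.06703 + 0.07266j) × (0.18542 - 0.18461j) = 0.00099 + 0.02585j  (running Σ = 0.00099 + 0.02585j)
  m=0: (0.46817 + 0.00000j) × (-0.31908 + 0.00000j) = -0.14939 + 0.00000j  (running Σ = -0.14840 + 0.02585j)
  m=1: (0.06703 + 0.07266j) × (-0.18542 - 0.18461j) = 0.00099 - 0.02585j  (running Σ = -0.14741 + 0.00000j)
Σ over m = -0.14741 + 0.00000j; ×(4π/3) → -0.61749 + 0.00000j. Real part: -0.617489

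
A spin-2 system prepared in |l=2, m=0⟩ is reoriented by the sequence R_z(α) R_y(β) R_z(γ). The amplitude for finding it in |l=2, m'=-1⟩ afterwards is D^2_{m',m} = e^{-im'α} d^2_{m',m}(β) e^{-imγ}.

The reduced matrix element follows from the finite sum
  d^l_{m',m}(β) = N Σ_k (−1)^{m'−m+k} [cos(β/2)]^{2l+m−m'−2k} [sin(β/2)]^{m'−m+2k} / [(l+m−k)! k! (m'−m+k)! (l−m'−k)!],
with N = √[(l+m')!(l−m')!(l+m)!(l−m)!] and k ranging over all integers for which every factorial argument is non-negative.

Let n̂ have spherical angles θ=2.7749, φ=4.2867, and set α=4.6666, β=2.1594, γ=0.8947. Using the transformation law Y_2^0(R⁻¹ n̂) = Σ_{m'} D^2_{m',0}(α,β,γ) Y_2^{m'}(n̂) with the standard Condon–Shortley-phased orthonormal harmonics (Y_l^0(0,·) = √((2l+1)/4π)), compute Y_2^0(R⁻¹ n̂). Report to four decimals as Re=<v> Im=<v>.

Re=0.2830 Im=0.0000

Need the full column D^2_{m',0} for m'=−2..2 at α=4.6666, β=2.1594, γ=0.8947.
cos(β/2)=0.471593, sin(β/2)=0.881816
d^2_{-2,0}: single k=2 term ⇒ +0.423610;  D = -0.421835+0.038739i
d^2_{-1,0}: k∈[1..2] ⇒ +0.226546 -0.792095 = -0.565550;  D = +0.025887+0.564957i
d^2_{0,0}: k∈[0..2] ⇒ +0.049462 -0.691753 +0.604662 = -0.037629;  D = -0.037629+0.000000i
d^2_{1,0}: k∈[0..1] ⇒ -0.226546 +0.792095 = +0.565550;  D = -0.025887+0.564957i
d^2_{2,0}: single k=0 term ⇒ +0.423610;  D = -0.421835-0.038739i
Y_2^{m'}(θ=2.7749,φ=4.2867) and Σ D·Y over m':
  (-0.4218+0.0387i)·(-0.0327-0.0373i)  (+0.0259+0.5650i)·(+0.1068-0.2355i)  (-0.0376+0.0000i)·(+0.5092+0.0000i)  (-0.0259+0.5650i)·(-0.1068-0.2355i)  (-0.4218-0.0387i)·(-0.0327+0.0373i)
Y_2^0(R⁻¹ n̂) = +0.282952+0.000000i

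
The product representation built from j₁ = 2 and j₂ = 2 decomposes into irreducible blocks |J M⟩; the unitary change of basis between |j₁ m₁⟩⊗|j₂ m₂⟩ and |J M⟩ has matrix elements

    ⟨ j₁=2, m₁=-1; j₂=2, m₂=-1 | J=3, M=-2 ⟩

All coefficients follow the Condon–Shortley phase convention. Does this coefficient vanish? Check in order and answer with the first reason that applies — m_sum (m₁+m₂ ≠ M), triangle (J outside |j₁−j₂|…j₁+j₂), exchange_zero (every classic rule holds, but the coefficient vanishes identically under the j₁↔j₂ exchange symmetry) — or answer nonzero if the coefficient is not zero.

exchange_zero

m-sum: m₁+m₂ = -1+(-1) = -2, M = -2  ✓
triangle: |j₁−j₂| = 0 ≤ J = 3 ≤ j₁+j₂ = 4  ✓
exchange: j₁=j₂ and m₁=m₂, and (−1)^(j₁+j₂−J) = (−1)^1 = −1 forces ⟨j₁m₁;j₂m₂|JM⟩ = −⟨j₂m₂;j₁m₁|JM⟩ = −⟨j₁m₁;j₂m₂|JM⟩ ⇒ the coefficient vanishes identically
Racah sum check: Σ_k collapses to 0 ⇒ CG = 0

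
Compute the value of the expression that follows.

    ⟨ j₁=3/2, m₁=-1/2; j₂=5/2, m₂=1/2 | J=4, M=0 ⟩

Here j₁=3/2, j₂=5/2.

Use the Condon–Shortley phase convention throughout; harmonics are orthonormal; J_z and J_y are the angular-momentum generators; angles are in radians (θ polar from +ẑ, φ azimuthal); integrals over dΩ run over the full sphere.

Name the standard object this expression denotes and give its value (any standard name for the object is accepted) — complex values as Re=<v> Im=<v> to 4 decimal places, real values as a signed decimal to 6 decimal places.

Clebsch–Gordan coefficient, +√(3/7) ≈ +0.654654

This is a Clebsch–Gordan (vector-coupling) coefficient.
√[9·0!3!5!/9! · 1!2!3!2!4!4!] = √(1728/7)
  +(−1)^0/∏(0,0,2,3,1,2)! = 1/24  (running 1/24)
⟨..|..⟩ = √(1728/7)·(1/24) = +0.654654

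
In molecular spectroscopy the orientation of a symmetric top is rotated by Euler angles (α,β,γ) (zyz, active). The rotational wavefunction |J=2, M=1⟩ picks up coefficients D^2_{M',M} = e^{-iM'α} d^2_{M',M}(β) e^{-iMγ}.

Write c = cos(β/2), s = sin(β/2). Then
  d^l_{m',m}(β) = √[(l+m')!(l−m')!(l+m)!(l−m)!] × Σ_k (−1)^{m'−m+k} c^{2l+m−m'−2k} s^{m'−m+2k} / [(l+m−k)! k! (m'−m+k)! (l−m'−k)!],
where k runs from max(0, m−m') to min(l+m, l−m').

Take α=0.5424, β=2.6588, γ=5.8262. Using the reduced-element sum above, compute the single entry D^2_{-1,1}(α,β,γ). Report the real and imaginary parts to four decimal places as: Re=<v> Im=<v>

Re=-0.3933 Im=-0.6118

Split into d^2_{-1,1}(β=2.6588) × two z-phases.
With c≡cos(β/2)=0.239059 and s≡sin(β/2)=0.971005, N=[1·6·6·1]^{1/2}=6.000000
k∈{2,3} keeps every argument non-negative
  k=2: (−1)^0·6.0000/(2)·0.2391^2·0.9710^2 = +0.161649
  k=3: (−1)^1·6.0000/(6)·0.2391^0·0.9710^4 = -0.888968
d^2_{-1,1}(2.6588) = +0.161649 -0.888968 = -0.727319
Attach z-rotation phases: D = e^{-i(-1)(0.5424)}·(-0.727319)·e^{-i(1)(5.8262)} = -0.393348-0.611776i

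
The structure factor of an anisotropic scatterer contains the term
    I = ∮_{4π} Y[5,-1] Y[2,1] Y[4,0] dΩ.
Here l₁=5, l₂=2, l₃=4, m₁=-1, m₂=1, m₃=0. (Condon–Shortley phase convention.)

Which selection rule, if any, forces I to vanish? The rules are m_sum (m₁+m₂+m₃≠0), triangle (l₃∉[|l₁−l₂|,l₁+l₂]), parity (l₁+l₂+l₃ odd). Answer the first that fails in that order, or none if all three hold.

parity

m₁+m₂+m₃ = -1 + 1 + 0 = 0  ✓
triangle: |5−2|=3 ≤ l₃=4 ≤ 5+2=7  ✓
parity: l₁+l₂+l₃ = 11 is odd  ✗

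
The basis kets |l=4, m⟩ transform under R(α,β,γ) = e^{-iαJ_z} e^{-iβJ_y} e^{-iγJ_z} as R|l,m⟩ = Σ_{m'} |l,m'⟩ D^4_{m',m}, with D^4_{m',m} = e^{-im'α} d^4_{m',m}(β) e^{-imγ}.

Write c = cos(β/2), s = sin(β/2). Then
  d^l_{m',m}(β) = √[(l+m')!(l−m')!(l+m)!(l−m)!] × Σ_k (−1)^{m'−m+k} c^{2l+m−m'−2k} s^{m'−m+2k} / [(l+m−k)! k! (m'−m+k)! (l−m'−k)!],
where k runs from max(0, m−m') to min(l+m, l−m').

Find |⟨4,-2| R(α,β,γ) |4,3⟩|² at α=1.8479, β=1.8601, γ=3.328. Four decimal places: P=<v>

D^4_{-2,3}(1.8479,1.8601,3.3280) = e^{-i·-2·1.8479}·d^4_{-2,3}(1.8601)·e^{-i·3·3.3280}. Compute d first:
With c≡cos(β/2)=0.597794 and s≡sin(β/2)=0.801650, N=[2·720·5040·1]^{1/2}=2693.993318
k: max(0,(3)−(-2))=5 … min(4+(3),4−(-2))=6
  k=5: (−1)^0·2693.9933/(240)·0.5978^3·0.8016^5 = +0.793895
  k=6: (−1)^1·2693.9933/(720)·0.5978^1·0.8016^7 = -0.475892
d^4_{-2,3}(1.8601) = +0.793895 -0.475892 = +0.318003
|D^4_{-2,3}|² = |d^4_{-2,3}(β)|² = (+0.318003)² = 0.101126 (the z-rotation phases have unit modulus)

P=0.1011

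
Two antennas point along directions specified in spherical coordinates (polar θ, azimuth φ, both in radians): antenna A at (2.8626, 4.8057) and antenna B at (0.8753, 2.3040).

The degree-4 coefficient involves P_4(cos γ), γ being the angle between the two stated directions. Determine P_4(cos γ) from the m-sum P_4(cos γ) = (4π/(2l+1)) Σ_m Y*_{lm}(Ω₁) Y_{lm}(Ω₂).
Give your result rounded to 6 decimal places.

-0.272994

Term-by-term m-sum for l=4 (normalisation 4π/9 = 1.396263):
  m=-4: (+0.002370+0.000928i) × (-0.150403-0.031865i) = -0.000327-0.000215i  (running Σ = -0.000327-0.000215i)
  m=-3: (+0.006943-0.024152i) × (+0.293512-0.213472i) = -0.003118-0.008571i  (running Σ = -0.003445-0.008786i)
  m=-2: (-0.136341-0.025744i) × (-0.038504+0.367507i) = +0.014711-0.049115i  (running Σ = +0.011266-0.057901i)
  m=-1: (-0.040484+0.432600i) × (+0.019614+0.021776i) = -0.010214+0.007603i  (running Σ = +0.001051-0.050298i)
  m=0: (+0.546676-0.000000i) × (-0.361495+0.000000i) = -0.197621+0.000000i  (running Σ = -0.196569-0.050298i)
  m=1: (+0.040484+0.432600i) × (-0.019614+0.021776i) = -0.010214-0.007603i  (running Σ = -0.206783-0.057901i)
  m=2: (-0.136341+0.025744i) × (-0.038504-0.367507i) = +0.014711+0.049115i  (running Σ = -0.192073-0.008786i)
  m=3: (-0.006943-0.024152i) × (-0.293512-0.213472i) = -0.003118+0.008571i  (running Σ = -0.195191-0.000215i)
  m=4: (+0.002370-0.000928i) × (-0.150403+0.031865i) = -0.000327+0.000215i  (running Σ = -0.195518-0.000000i)
Total Σ_m = -0.195518-0.000000i. Multiply by 1.396263: -0.272994-0.000000i. P_4(cos γ) = -0.272994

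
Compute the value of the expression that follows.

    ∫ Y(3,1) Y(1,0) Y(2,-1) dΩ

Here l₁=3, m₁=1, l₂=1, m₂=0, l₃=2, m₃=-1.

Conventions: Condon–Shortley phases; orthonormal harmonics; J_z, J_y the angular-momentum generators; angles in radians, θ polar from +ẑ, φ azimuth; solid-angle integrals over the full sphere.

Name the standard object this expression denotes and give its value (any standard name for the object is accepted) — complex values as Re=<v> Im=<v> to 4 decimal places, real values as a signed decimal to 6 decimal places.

This is a Gaunt coefficient — the integral of a triple product of spherical harmonics over the sphere.
Rules hold: Σm=0, L=6 even, 2≤2≤4.
N = 7·3·5 = 105
Δ = 2!·4!·0!/7! = 1/105
Racah Σ t=1..1: t=1:−1/4 = -1/4
⇒ 3j(3 1 2; 0 0 0)² = 3/35, sgn -1
Racah Σ t=1..1: t=1:−1/6 = -1/6
⇒ 3j(3 1 2; 1 0 -1)² = 8/105, sgn +1
4πI² = N·(3j₀)²·(3jₘ)² = 24/35
I = -1·√(0.685714/4π) = -0.23359668

Gaunt coefficient, -0.233597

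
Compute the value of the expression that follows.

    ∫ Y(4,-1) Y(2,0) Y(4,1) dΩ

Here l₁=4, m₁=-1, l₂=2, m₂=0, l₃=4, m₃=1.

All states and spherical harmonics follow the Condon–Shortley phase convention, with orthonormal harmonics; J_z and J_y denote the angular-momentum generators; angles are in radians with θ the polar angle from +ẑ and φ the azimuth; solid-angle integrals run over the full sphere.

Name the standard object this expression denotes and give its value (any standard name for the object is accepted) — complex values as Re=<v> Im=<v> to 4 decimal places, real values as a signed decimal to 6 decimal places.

This is a Gaunt coefficient — the integral of a triple product of spherical harmonics over the sphere.
m-sum 0 ✓  L=10 even ✓  2≤4≤6 ✓
Π(2lᵢ+1) = 9×5×9 = 405
triangle coeff Δ(4,2,4) = 1/13860
Σ_t [0,2]: t=0:+1/192 t=1:−1/36 t=2:+1/192 = -5/288
(3j)²=20/693 [(4 2 4; 0 0 0)], sign=-1
Σ_t [0,2]: t=0:+1/480 t=1:−1/48 t=2:+1/144 = -17/1440
(3j)²=289/13860 [(4 2 4; -1 0 1)], sign=+1
⇒ 4πI² = 1445/5929
I = (-1)√(1445/5929/(4π)) = -0.13926381

Gaunt coefficient, -0.139264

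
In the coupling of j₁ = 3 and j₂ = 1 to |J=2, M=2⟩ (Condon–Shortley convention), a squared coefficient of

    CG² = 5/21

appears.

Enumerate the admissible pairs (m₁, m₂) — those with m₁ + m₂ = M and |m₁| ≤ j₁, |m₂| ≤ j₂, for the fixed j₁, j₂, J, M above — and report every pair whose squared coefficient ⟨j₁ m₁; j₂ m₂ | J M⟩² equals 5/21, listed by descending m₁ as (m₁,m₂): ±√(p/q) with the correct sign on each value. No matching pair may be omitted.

Admissible pairs with m₁+m₂ = M = 2: (1,1), (2,0), (3,-1)
  (m₁,m₂)=(3,-1): CG² = 5/7, CG = +√(5/7)
  (m₁,m₂)=(2,0): CG² = 5/21, CG = −√(5/21)   ← matches the target
  (m₁,m₂)=(1,1): CG² = 1/21, CG = +√(1/21)
Pairs with CG² = 5/21: (2,0): −√(5/21)

(2,0): −√(5/21)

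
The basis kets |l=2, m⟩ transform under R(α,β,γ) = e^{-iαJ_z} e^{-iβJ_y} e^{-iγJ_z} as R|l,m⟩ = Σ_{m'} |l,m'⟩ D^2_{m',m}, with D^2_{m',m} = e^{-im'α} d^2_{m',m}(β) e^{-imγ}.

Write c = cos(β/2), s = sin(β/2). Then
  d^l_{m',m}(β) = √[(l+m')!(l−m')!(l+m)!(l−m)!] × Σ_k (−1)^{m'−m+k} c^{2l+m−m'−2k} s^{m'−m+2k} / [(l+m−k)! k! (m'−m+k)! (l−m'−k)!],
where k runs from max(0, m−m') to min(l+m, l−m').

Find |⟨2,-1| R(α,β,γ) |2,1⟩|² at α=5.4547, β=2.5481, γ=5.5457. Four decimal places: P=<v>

P=0.3621

First d^2_{-1,1}(β=2.5481), then the phase factors e^{-i(-1)α} and e^{-i(1)γ}:
With c≡cos(β/2)=0.292410 and s≡sin(β/2)=0.956293, N=[1·6·6·1]^{1/2}=6.000000
Admissible k: 2..3 (factorial args all ≥0)
  k=2: (−1)^0·6.0000/(2)·0.2924^2·0.9563^2 = +0.234579
  k=3: (−1)^1·6.0000/(6)·0.2924^0·0.9563^4 = -0.836303
d^2_{-1,1}(2.5481) = +0.234579 -0.836303 = -0.601725
|D^2_{-1,1}|² = |d^2_{-1,1}(β)|² = (-0.601725)² = 0.362073 (the z-rotation phases have unit modulus)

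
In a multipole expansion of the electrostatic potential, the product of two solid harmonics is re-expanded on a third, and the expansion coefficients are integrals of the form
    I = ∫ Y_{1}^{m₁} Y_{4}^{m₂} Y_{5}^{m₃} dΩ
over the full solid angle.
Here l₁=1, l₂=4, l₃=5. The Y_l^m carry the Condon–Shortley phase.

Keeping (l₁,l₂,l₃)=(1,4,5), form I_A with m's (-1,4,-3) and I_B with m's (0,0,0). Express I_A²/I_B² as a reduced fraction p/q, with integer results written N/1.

1/25

Shared (l₁,l₂,l₃)=(1,4,5): N and (l;000)² cancel in I_A²/I_B².
A: Δ = 0!·2!·8!/11! = 1/495; Racah Σ t=0..0: t=0:+1/80640 = 1/80640; ⇒ 3j(1 4 5; -1 4 -3)² = 1/495, sgn +1
B: Δ = 0!·2!·8!/11! = 1/495; Racah Σ t=0..0: t=0:+1/576 = 1/576; ⇒ 3j(1 4 5; 0 0 0)² = 5/99, sgn -1
I_A²/I_B² = (1/495)/(5/99) = 1/25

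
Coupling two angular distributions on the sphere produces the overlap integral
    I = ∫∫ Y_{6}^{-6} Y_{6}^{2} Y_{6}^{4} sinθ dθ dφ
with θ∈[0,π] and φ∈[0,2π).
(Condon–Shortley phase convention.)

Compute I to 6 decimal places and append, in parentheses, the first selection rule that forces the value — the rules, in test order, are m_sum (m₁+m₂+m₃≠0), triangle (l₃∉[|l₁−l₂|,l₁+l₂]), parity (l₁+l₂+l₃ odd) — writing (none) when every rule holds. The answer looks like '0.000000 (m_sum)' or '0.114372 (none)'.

-0.158872 (none)

Rules hold: Σm=0, L=18 even, 0≤6≤12.
N = 13·13·13 = 2197
Δ = 6!·6!·6!/19! = 1/325909584
Racah Σ t=0..6: t=0:+1/373248000 t=1:−1/1728000 t=2:+1/110592 t=3:−1/46656 t=4:+1/110592 t=5:−1/1728000 t=6:+1/373248000 = -7/1555200
⇒ 3j(6 6 6; 0 0 0)² = 400/46189, sgn -1
Racah Σ t=6..6: t=6:+1/24883200 = 1/24883200
⇒ 3j(6 6 6; -6 2 4)² = 70/4199, sgn +1
4πI² = N·(3j₀)²·(3jₘ)² = 364000/1147619
I = -1·√(0.317178/4π) = -0.15887183
No selection rule forces the value: the integral is nonzero (none).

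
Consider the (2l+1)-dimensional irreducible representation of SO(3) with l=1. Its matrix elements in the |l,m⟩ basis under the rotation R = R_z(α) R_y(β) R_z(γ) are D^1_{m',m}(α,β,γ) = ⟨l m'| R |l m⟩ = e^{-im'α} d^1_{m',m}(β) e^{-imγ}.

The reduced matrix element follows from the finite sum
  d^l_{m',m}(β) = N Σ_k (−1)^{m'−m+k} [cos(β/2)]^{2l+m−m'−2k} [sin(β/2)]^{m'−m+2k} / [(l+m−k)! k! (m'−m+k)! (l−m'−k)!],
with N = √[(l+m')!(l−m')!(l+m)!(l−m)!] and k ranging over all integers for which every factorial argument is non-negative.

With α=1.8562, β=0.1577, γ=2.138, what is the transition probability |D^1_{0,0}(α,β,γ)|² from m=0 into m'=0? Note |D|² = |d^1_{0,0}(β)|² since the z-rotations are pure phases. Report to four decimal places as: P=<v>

P=0.9753

D^1_{0,0}(1.8562,0.1577,2.1380) = e^{-i·0·1.8562}·d^1_{0,0}(0.1577)·e^{-i·0·2.1380}. Compute d first:
With c≡cos(β/2)=0.996893 and s≡sin(β/2)=0.078768, N=[1·1·1·1]^{1/2}=1.000000
k∈{0,1} keeps every argument non-negative
  k=0: (−1)^0·1.0000/(1)·0.9969^2·0.0788^0 = +0.993796
  k=1: (−1)^1·1.0000/(1)·0.9969^0·0.0788^2 = -0.006204
d^1_{0,0}(0.1577) = +0.993796 -0.006204 = +0.987591
|D^1_{0,0}|² = |d^1_{0,0}(β)|² = (+0.987591)² = 0.975336 (the z-rotation phases have unit modulus)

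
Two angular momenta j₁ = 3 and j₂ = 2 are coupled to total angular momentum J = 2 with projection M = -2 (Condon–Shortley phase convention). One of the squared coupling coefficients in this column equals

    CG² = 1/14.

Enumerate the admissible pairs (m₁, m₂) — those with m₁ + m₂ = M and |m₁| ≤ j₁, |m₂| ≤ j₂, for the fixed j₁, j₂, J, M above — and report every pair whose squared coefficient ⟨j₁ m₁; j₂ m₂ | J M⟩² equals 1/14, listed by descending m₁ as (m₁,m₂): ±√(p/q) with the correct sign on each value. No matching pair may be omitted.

(0,-2): +√(1/14)

Admissible pairs with m₁+m₂ = M = -2: (-3,1), (-2,0), (-1,-1), (0,-2)
  (m₁,m₂)=(0,-2): CG² = 1/14, CG = +√(1/14)   ← matches the target
  (m₁,m₂)=(-1,-1): CG² = 3/14, CG = −√(3/14)
  (m₁,m₂)=(-2,0): CG² = 5/14, CG = +√(5/14)
  (m₁,m₂)=(-3,1): CG² = 5/14, CG = −√(5/14)
Pairs with CG² = 1/14: (0,-2): +√(1/14)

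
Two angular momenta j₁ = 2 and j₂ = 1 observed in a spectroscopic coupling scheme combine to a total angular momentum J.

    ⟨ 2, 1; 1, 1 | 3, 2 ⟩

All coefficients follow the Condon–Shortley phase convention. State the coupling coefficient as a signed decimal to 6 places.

+0.816497  (= +√(2/3))

j₁+j₂−J=0  J+j₁−j₂=4  J−j₁+j₂=2  j₁+j₂+J+1=7
(j₁±m₁, j₂±m₂, J±M) = (3,1,2,0,5,1)
P² = 96
sum k=0..0:
  [0] +1/12 = 1/12
S = 1/12
C² = P²·S² = 2/3 ; C = +0.816497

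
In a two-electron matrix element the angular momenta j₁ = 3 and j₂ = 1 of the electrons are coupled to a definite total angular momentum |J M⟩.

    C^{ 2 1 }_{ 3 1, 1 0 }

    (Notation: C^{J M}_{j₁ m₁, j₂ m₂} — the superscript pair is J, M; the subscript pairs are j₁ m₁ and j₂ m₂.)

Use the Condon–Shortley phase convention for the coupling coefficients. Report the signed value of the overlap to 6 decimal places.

j₁+j₂−J=2  J+j₁−j₂=4  J−j₁+j₂=0  j₁+j₂+J+1=7
(j₁±m₁, j₂±m₂, J±M) = (4,2,1,1,3,1)
P² = 96/7
sum k=1..1:
  [1] −1/6 = -1/6
S = -1/6
C² = P²·S² = 8/21 ; C = -0.617213

−√(8/21) = -0.617213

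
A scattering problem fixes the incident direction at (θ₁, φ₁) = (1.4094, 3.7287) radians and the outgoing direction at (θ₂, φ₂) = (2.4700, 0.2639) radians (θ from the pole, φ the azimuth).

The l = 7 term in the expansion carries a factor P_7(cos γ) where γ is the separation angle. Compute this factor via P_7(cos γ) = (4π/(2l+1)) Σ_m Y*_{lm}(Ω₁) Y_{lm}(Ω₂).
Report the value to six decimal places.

-0.123580

Term-by-term m-sum for l=7 (normalisation 4π/15 = 0.837758):
  m=-7: (+0.258630+0.375908i) × (-0.004930-0.017372i) = +0.005255-0.006346i  (running Σ = +0.005255-0.006346i)
  m=-6: (-0.258026-0.103374i) × (+0.001071+0.085001i) = +0.008510-0.022043i  (running Σ = +0.013766-0.028389i)
  m=-5: (-0.223487+0.046714i) × (+0.059290-0.230950i) = -0.002462+0.054384i  (running Σ = +0.011304+0.025995i)
  m=-4: (+0.209200-0.212475i) × (-0.210742+0.372204i) = +0.034997+0.122643i  (running Σ = +0.046300+0.148637i)
  m=-3: (+0.028022-0.145293i) × (+0.304467-0.308329i) = -0.036266-0.052877i  (running Σ = +0.010034+0.095761i)
  m=-2: (+0.115941+0.276862i) × (-0.052995+0.030894i) = -0.014698-0.011090i  (running Σ = -0.004664+0.084670i)
  m=-1: (+0.096395+0.064139i) × (-0.361973+0.097806i) = -0.041166-0.013789i  (running Σ = -0.045829+0.070882i)
  m=0: (-0.299788-0.000000i) × (+0.186313+0.000000i) = -0.055854-0.000000i  (running Σ = -0.101683+0.070882i)
  m=1: (-0.096395+0.064139i) × (+0.361973+0.097806i) = -0.041166+0.013789i  (running Σ = -0.142849+0.084670i)
  m=2: (+0.115941-0.276862i) × (-0.052995-0.030894i) = -0.014698+0.011090i  (running Σ = -0.157547+0.095761i)
  m=3: (-0.028022-0.145293i) × (-0.304467-0.308329i) = -0.036266+0.052877i  (running Σ = -0.193813+0.148637i)
  m=4: (+0.209200+0.212475i) × (-0.210742-0.372204i) = +0.034997-0.122643i  (running Σ = -0.158816+0.025995i)
  m=5: (+0.223487+0.046714i) × (-0.059290-0.230950i) = -0.002462-0.054384i  (running Σ = -0.161278-0.028389i)
  m=6: (-0.258026+0.103374i) × (+0.001071-0.085001i) = +0.008510+0.022043i  (running Σ = -0.152768-0.006346i)
  m=7: (-0.258630+0.375908i) × (+0.004930-0.017372i) = +0.005255+0.006346i  (running Σ = -0.147512-0.000000i)
Accumulated sum -0.147512-0.000000i; after 4π/(2l+1) scaling, -0.123580-0.000000i ⇒ P_7 = -0.123580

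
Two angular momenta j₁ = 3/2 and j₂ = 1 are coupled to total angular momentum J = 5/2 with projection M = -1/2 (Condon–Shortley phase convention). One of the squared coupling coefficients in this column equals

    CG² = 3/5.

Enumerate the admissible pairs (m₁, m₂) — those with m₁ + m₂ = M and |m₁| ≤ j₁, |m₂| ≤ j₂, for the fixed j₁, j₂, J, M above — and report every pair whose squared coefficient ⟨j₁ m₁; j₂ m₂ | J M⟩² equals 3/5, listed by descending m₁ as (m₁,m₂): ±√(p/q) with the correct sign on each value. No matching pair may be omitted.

(-1/2,0): +√(3/5)

Admissible pairs with m₁+m₂ = M = -1/2: (-3/2,1), (-1/2,0), (1/2,-1)
  (m₁,m₂)=(1/2,-1): CG² = 3/10, CG = +√(3/10)
  (m₁,m₂)=(-1/2,0): CG² = 3/5, CG = +√(3/5)   ← matches the target
  (m₁,m₂)=(-3/2,1): CG² = 1/10, CG = +√(1/10)
Pairs with CG² = 3/5: (-1/2,0): +√(3/5)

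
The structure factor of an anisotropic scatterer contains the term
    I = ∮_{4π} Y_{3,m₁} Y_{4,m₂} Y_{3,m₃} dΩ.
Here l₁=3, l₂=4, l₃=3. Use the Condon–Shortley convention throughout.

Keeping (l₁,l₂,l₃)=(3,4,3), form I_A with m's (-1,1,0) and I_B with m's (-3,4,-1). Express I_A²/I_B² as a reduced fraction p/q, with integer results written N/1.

Same 3,4,3: normalisation and zero-m 3j drop out of the ratio.
A: Δ: 4! 2! 4! / 11! → 1/34650; sum: t=2:+1/48 t=3:−1/24 t=4:+1/288 = -5/288; 3j²(3 4 3; -1 1 0) = Δ·Π!·Σ² = 5/462  (sign +1)
B: Δ: 4! 2! 4! / 11! → 1/34650; sum: t=4:+1/1152 = 1/1152; 3j²(3 4 3; -3 4 -1) = Δ·Π!·Σ² = 1/33  (sign +1)
I_A²/I_B² = (5/462)/(1/33) = 5/14

5/14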